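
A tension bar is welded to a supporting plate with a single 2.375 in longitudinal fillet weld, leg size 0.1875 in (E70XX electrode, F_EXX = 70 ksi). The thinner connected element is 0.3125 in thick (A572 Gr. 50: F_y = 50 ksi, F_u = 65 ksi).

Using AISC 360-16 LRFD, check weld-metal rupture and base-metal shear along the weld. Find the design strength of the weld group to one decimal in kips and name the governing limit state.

Weld metal: throat = 0.707×0.1875 = 0.13256 in, L = 2.375 in. φR_n = 0.75 × 0.6 × 70 × 0.13256 × 2.375 = 9.9 kips.
Base metal shear (0.3125 in plate): yield φR_n = 1.0×0.6×50×0.3125×2.375 = 22.3 kips; rupture φR_n = 0.75×0.6×65×0.3125×2.375 = 21.7 kips; take 21.7 kips (rupture).
Governing: min(9.9, 21.7) = 9.9 kips → weld metal.

9.9 kips (weld metal governs)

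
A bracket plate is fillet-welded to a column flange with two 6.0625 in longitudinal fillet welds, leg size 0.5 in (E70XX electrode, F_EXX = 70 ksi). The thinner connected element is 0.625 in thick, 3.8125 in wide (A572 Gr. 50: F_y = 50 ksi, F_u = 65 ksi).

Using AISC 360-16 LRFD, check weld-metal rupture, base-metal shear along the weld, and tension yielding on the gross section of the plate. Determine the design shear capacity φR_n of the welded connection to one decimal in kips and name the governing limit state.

107.2 kips (gross-section yield governs)

Weld metal: throat = 0.707×0.5 = 0.3535 in, L = 2×6.0625 = 12.125 in. φR_n = 0.75 × 0.6 × 70 × 0.3535 × 12.125 = 135.0 kips.
Base metal shear (0.625 in plate): yield φR_n = 1.0×0.6×50×0.625×12.125 = 227.3 kips; rupture φR_n = 0.75×0.6×65×0.625×12.125 = 221.7 kips; take 221.7 kips (rupture).
Tension yield (gross): A_g = 3.8125×0.625 = 2.3828 in². φR_n = 0.90 × 50 × 2.3828 = 107.2 kips.
Governing: min(135.0, 221.7, 107.2) = 107.2 kips → gross-section yield.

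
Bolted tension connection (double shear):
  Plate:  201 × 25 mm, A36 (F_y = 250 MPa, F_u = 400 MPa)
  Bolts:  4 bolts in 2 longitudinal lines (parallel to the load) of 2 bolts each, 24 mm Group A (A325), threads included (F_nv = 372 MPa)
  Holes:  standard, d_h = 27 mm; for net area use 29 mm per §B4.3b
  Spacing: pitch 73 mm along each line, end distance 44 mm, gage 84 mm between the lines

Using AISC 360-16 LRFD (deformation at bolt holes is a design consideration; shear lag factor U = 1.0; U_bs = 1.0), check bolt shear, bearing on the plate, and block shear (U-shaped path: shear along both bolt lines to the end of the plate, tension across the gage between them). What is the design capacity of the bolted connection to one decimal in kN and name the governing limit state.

1009.7 kN (bolt shear governs)

Bolt shear: A_b = π(24)²/4 = 452.39 mm². φR_n = 0.75 × 372 × 452.39 × 4 × 2 = 1009.7 kN.
Bearing (25 mm plate, F_u = 400 MPa): end bolts L_c = 44 − 27/2 = 30.5, R_n = min(1.2×30.5×25×400, 2.4×24×25×400) = 366 kN/bolt; interior L_c = 73 − 27 = 46, R_n = 552 kN/bolt. φR_n = 0.75 × (2×366 + 2×552) = 1377.0 kN.
Block shear: shear path 2×[44+1×73] = 2×117 mm, A_gv = 5850, A_nv = 2×(117 − 1.5×29)×25 = 3675 mm²; tension across gage: (84 − 1×29)×25 = 1375 mm². R_n = min(0.6×400×3675, 0.6×250×5850) + 1.0×400×1375 = min(882, 877.5) + 550 = 1427.5 kN. φR_n = 0.75 × 1427.5 = 1070.6 kN.
Governing: min(1009.7, 1377.0, 1070.6) = 1009.7 kN → bolt shear.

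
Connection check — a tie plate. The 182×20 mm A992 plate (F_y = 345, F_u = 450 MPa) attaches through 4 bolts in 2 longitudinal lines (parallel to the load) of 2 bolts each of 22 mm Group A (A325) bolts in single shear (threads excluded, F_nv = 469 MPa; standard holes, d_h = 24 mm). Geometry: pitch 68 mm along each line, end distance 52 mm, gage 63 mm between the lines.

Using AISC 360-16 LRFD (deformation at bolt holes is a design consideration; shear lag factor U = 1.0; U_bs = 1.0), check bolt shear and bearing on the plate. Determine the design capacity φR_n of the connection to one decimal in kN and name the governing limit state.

Bolt shear: A_b = π(22)²/4 = 380.13 mm². φR_n = 0.75 × 469 × 380.13 × 4 × 1 = 534.8 kN.
Bearing (20 mm plate, F_u = 450 MPa): end bolts L_c = 52 − 24/2 = 40, R_n = min(1.2×40×20×450, 2.4×22×20×450) = 432 kN/bolt; interior L_c = 68 − 24 = 44, R_n = 475.2 kN/bolt. φR_n = 0.75 × (2×432 + 2×475.2) = 1360.8 kN.
Governing: min(534.8, 1360.8) = 534.8 kN → bolt shear.

534.8 kN (bolt shear governs)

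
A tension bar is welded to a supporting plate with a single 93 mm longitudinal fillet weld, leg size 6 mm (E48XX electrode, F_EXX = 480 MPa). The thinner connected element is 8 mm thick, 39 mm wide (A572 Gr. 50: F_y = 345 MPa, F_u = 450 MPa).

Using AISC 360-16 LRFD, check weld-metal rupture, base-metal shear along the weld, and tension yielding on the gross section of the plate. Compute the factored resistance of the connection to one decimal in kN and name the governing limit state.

85.2 kN (weld metal governs)

Weld metal: throat = 0.707×6 = 4.242 mm, L = 93 mm. φR_n = 0.75 × 0.6 × 480 × 4.242 × 93 = 85.2 kN.
Base metal shear (8 mm plate): yield φR_n = 1.0×0.6×345×8×93 = 154.0 kN; rupture φR_n = 0.75×0.6×450×8×93 = 150.7 kN; take 150.7 kN (rupture).
Tension yield (gross): A_g = 39×8 = 312 mm². φR_n = 0.90 × 345 × 312 = 96.9 kN.
Governing: min(85.2, 150.7, 96.9) = 85.2 kN → weld metal.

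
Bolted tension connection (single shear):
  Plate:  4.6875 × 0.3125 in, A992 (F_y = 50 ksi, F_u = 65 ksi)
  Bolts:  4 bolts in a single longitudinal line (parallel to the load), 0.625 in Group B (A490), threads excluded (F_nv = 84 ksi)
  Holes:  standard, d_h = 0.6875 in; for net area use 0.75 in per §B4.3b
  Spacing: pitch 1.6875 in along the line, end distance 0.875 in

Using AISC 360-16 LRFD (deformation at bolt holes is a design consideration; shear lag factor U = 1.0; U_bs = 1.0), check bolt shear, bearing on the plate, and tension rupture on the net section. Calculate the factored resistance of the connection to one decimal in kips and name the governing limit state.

Bolt shear: A_b = π(0.625)²/4 = 0.3068 in². φR_n = 0.75 × 84 × 0.3068 × 4 × 1 = 77.3 kips.
Bearing (0.3125 in plate, F_u = 65 ksi): end bolts L_c = 0.875 − 0.6875/2 = 0.53125, R_n = min(1.2×0.53125×0.3125×65, 2.4×0.625×0.3125×65) = 12.949 kips/bolt; interior L_c = 1.6875 − 0.6875 = 1, R_n = 24.375 kips/bolt. φR_n = 0.75 × (1×12.949 + 3×24.375) = 64.6 kips.
Tension rupture (net): A_n = (4.6875 − 1×0.75)×0.3125 = 1.2305 in² (U = 1.0, A_e = A_n). φR_n = 0.75 × 65 × 1.2305 = 60.0 kips.
Governing: min(77.3, 64.6, 60.0) = 60.0 kips → net-section rupture.

60.0 kips (net-section rupture governs)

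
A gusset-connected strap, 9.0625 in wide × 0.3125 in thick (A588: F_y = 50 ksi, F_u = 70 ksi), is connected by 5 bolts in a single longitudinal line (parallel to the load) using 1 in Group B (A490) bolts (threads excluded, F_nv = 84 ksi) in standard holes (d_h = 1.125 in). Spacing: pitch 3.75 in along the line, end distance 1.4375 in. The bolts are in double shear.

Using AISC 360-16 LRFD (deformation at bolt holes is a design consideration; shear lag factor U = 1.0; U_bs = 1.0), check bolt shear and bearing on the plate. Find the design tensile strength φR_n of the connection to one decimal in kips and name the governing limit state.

174.7 kips (bearing governs)

Bolt shear: A_b = π(1)²/4 = 0.7854 in². φR_n = 0.75 × 84 × 0.7854 × 5 × 2 = 494.8 kips.
Bearing (0.3125 in plate, F_u = 70 ksi): end bolts L_c = 1.4375 − 1.125/2 = 0.875, R_n = min(1.2×0.875×0.3125×70, 2.4×1×0.3125×70) = 22.969 kips/bolt; interior L_c = 3.75 − 1.125 = 2.625, R_n = 52.5 kips/bolt. φR_n = 0.75 × (1×22.969 + 4×52.5) = 174.7 kips.
Governing: min(494.8, 174.7) = 174.7 kips → bearing.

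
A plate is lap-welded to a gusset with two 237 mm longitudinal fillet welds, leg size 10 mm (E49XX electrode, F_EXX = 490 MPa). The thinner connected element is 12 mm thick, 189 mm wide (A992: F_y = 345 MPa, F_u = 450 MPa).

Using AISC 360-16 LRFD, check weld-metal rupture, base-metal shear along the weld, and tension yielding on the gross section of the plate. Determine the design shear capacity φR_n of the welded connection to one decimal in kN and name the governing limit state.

Weld metal: throat = 0.707×10 = 7.07 mm, L = 2×237 = 474 mm. φR_n = 0.75 × 0.6 × 490 × 7.07 × 474 = 738.9 kN.
Base metal shear (12 mm plate): yield φR_n = 1.0×0.6×345×12×474 = 1177.4 kN; rupture φR_n = 0.75×0.6×450×12×474 = 1151.8 kN; take 1151.8 kN (rupture).
Tension yield (gross): A_g = 189×12 = 2268 mm². φR_n = 0.90 × 345 × 2268 = 704.2 kN.
Governing: min(738.9, 1151.8, 704.2) = 704.2 kN → gross-section yield.

704.2 kN (gross-section yield governs)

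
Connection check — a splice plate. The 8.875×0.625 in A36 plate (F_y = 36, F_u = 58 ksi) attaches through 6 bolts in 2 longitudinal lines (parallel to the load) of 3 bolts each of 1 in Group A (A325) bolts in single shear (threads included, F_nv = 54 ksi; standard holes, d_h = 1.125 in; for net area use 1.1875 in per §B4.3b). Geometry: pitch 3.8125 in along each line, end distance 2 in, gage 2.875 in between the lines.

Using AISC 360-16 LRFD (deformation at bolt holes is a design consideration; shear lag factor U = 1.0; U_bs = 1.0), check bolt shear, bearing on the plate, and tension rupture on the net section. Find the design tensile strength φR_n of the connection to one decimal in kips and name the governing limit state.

176.7 kips (net-section rupture governs)

Bolt shear: A_b = π(1)²/4 = 0.7854 in². φR_n = 0.75 × 54 × 0.7854 × 6 × 1 = 190.9 kips.
Bearing (0.625 in plate, F_u = 58 ksi): end bolts L_c = 2 − 1.125/2 = 1.4375, R_n = min(1.2×1.4375×0.625×58, 2.4×1×0.625×58) = 62.531 kips/bolt; interior L_c = 3.8125 − 1.125 = 2.6875, R_n = 87 kips/bolt. φR_n = 0.75 × (2×62.531 + 4×87) = 354.8 kips.
Tension rupture (net): A_n = (8.875 − 2×1.1875)×0.625 = 4.0625 in² (U = 1.0, A_e = A_n). φR_n = 0.75 × 58 × 4.0625 = 176.7 kips.
Governing: min(190.9, 354.8, 176.7) = 176.7 kips → net-section rupture.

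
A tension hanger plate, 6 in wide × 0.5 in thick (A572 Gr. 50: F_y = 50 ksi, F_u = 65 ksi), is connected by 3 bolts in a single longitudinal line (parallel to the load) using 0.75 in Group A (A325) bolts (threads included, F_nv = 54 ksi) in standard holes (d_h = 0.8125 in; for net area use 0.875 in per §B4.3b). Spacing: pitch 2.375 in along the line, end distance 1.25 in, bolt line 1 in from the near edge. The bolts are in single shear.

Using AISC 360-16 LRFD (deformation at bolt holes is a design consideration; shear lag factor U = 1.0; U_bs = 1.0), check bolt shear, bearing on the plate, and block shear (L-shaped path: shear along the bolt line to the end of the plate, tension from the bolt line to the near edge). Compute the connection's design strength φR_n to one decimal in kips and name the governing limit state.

Bolt shear: A_b = π(0.75)²/4 = 0.44179 in². φR_n = 0.75 × 54 × 0.44179 × 3 × 1 = 53.7 kips.
Bearing (0.5 in plate, F_u = 65 ksi): end bolts L_c = 1.25 − 0.8125/2 = 0.84375, R_n = min(1.2×0.84375×0.5×65, 2.4×0.75×0.5×65) = 32.906 kips/bolt; interior L_c = 2.375 − 0.8125 = 1.5625, R_n = 58.5 kips/bolt. φR_n = 0.75 × (1×32.906 + 2×58.5) = 112.4 kips.
Block shear: shear path 1×[1.25+2×2.375] = 1×6 in, A_gv = 3, A_nv = 1×(6 − 2.5×0.875)×0.5 = 1.9063 in²; tension to near edge: (1 − 0.5×0.875)×0.5 = 0.28125 in². R_n = min(0.6×65×1.9063, 0.6×50×3) + 1.0×65×0.28125 = min(74.346, 90) + 18.281 = 92.627 kips. φR_n = 0.75 × 92.627 = 69.5 kips.
Governing: min(53.7, 112.4, 69.5) = 53.7 kips → bolt shear.

53.7 kips (bolt shear governs)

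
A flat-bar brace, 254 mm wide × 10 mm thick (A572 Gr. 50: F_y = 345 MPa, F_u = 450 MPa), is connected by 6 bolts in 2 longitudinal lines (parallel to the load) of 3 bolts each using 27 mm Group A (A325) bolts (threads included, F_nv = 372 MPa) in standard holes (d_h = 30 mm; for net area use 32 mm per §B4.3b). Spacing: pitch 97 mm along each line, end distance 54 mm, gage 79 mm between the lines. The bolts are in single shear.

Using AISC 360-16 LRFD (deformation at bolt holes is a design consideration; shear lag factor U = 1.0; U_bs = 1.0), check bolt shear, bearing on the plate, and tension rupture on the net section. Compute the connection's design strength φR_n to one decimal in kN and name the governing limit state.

641.3 kN (net-section rupture governs)

Bolt shear: A_b = π(27)²/4 = 572.56 mm². φR_n = 0.75 × 372 × 572.56 × 6 × 1 = 958.5 kN.
Bearing (10 mm plate, F_u = 450 MPa): end bolts L_c = 54 − 30/2 = 39, R_n = min(1.2×39×10×450, 2.4×27×10×450) = 210.6 kN/bolt; interior L_c = 97 − 30 = 67, R_n = 291.6 kN/bolt. φR_n = 0.75 × (2×210.6 + 4×291.6) = 1190.7 kN.
Tension rupture (net): A_n = (254 − 2×32)×10 = 1900 mm² (U = 1.0, A_e = A_n). φR_n = 0.75 × 450 × 1900 = 641.3 kN.
Governing: min(958.5, 1190.7, 641.3) = 641.3 kN → net-section rupture.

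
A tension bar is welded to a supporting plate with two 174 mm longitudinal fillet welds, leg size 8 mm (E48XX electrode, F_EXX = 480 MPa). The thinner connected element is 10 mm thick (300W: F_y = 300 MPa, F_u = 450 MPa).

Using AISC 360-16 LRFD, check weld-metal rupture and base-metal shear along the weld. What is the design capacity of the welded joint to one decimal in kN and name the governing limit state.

Weld metal: throat = 0.707×8 = 5.656 mm, L = 2×174 = 348 mm. φR_n = 0.75 × 0.6 × 480 × 5.656 × 348 = 425.2 kN.
Base metal shear (10 mm plate): yield φR_n = 1.0×0.6×300×10×348 = 626.4 kN; rupture φR_n = 0.75×0.6×450×10×348 = 704.7 kN; take 626.4 kN (yield).
Governing: min(425.2, 626.4) = 425.2 kN → weld metal.

425.2 kN (weld metal governs)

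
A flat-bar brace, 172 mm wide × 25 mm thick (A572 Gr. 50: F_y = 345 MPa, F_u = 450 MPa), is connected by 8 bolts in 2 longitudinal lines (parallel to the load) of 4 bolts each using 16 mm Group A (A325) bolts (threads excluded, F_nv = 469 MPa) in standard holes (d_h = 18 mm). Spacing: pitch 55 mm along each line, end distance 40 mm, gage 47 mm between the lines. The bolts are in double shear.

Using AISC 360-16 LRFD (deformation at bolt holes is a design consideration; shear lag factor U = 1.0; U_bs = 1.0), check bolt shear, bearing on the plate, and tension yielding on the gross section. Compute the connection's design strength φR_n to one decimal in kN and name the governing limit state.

1131.6 kN (bolt shear governs)

Bolt shear: A_b = π(16)²/4 = 201.06 mm². φR_n = 0.75 × 469 × 201.06 × 8 × 2 = 1131.6 kN.
Bearing (25 mm plate, F_u = 450 MPa): end bolts L_c = 40 − 18/2 = 31, R_n = min(1.2×31×25×450, 2.4×16×25×450) = 418.5 kN/bolt; interior L_c = 55 − 18 = 37, R_n = 432 kN/bolt. φR_n = 0.75 × (2×418.5 + 6×432) = 2571.8 kN.
Tension yield (gross): A_g = 172×25 = 4300 mm². φR_n = 0.90 × 345 × 4300 = 1335.2 kN.
Governing: min(1131.6, 2571.8, 1335.2) = 1131.6 kN → bolt shear.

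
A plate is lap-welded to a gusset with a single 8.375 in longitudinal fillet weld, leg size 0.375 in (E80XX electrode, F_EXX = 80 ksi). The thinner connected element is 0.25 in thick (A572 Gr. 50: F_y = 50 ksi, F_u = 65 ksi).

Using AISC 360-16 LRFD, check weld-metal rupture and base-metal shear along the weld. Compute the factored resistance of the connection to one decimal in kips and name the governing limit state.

Weld metal: throat = 0.707×0.375 = 0.26513 in, L = 8.375 in. φR_n = 0.75 × 0.6 × 80 × 0.26513 × 8.375 = 79.9 kips.
Base metal shear (0.25 in plate): yield φR_n = 1.0×0.6×50×0.25×8.375 = 62.8 kips; rupture φR_n = 0.75×0.6×65×0.25×8.375 = 61.2 kips; take 61.2 kips (rupture).
Governing: min(79.9, 61.2) = 61.2 kips → base-metal shear.

61.2 kips (base-metal shear governs)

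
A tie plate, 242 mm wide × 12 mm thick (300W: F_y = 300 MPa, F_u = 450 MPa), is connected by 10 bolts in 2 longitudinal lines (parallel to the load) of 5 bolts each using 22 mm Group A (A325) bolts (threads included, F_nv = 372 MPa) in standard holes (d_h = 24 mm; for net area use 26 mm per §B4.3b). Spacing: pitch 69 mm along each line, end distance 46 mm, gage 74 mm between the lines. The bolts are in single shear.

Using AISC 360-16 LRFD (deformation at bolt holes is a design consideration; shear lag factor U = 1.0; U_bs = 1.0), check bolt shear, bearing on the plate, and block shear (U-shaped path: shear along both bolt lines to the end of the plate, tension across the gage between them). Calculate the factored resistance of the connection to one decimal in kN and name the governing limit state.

Bolt shear: A_b = π(22)²/4 = 380.13 mm². φR_n = 0.75 × 372 × 380.13 × 10 × 1 = 1060.6 kN.
Bearing (12 mm plate, F_u = 450 MPa): end bolts L_c = 46 − 24/2 = 34, R_n = min(1.2×34×12×450, 2.4×22×12×450) = 220.32 kN/bolt; interior L_c = 69 − 24 = 45, R_n = 285.12 kN/bolt. φR_n = 0.75 × (2×220.32 + 8×285.12) = 2041.2 kN.
Block shear: shear path 2×[46+4×69] = 2×322 mm, A_gv = 7728, A_nv = 2×(322 − 4.5×26)×12 = 4920 mm²; tension across gage: (74 − 1×26)×12 = 576 mm². R_n = min(0.6×450×4920, 0.6×300×7728) + 1.0×450×576 = min(1328.4, 1391) + 259.2 = 1587.6 kN. φR_n = 0.75 × 1587.6 = 1190.7 kN.
Governing: min(1060.6, 2041.2, 1190.7) = 1060.6 kN → bolt shear.

1060.6 kN (bolt shear governs)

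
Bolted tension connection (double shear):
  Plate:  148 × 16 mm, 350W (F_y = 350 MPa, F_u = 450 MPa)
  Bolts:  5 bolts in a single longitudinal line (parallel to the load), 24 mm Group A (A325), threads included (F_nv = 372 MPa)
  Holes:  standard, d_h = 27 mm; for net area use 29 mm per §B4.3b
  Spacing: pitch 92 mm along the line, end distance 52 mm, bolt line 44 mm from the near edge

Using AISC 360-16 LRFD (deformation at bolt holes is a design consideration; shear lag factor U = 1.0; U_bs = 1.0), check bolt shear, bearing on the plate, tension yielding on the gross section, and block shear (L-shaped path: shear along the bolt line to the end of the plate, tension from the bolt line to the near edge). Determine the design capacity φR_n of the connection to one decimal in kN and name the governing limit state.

Bolt shear: A_b = π(24)²/4 = 452.39 mm². φR_n = 0.75 × 372 × 452.39 × 5 × 2 = 1262.2 kN.
Bearing (16 mm plate, F_u = 450 MPa): end bolts L_c = 52 − 27/2 = 38.5, R_n = min(1.2×38.5×16×450, 2.4×24×16×450) = 332.64 kN/bolt; interior L_c = 92 − 27 = 65, R_n = 414.72 kN/bolt. φR_n = 0.75 × (1×332.64 + 4×414.72) = 1493.6 kN.
Tension yield (gross): A_g = 148×16 = 2368 mm². φR_n = 0.90 × 350 × 2368 = 745.9 kN.
Block shear: shear path 1×[52+4×92] = 1×420 mm, A_gv = 6720, A_nv = 1×(420 − 4.5×29)×16 = 4632 mm²; tension to near edge: (44 − 0.5×29)×16 = 472 mm². R_n = min(0.6×450×4632, 0.6×350×6720) + 1.0×450×472 = min(1250.6, 1411.2) + 212.4 = 1463 kN. φR_n = 0.75 × 1463 = 1097.3 kN.
Governing: min(1262.2, 1493.6, 745.9, 1097.3) = 745.9 kN → gross-section yield.

745.9 kN (gross-section yield governs)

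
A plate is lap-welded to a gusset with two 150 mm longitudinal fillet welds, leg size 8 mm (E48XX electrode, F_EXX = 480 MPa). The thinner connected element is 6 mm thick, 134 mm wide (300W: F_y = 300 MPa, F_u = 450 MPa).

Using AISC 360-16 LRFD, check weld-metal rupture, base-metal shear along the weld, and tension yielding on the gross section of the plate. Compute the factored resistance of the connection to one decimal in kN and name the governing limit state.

217.1 kN (gross-section yield governs)

Weld metal: throat = 0.707×8 = 5.656 mm, L = 2×150 = 300 mm. φR_n = 0.75 × 0.6 × 480 × 5.656 × 300 = 366.5 kN.
Base metal shear (6 mm plate): yield φR_n = 1.0×0.6×300×6×300 = 324.0 kN; rupture φR_n = 0.75×0.6×450×6×300 = 364.5 kN; take 324.0 kN (yield).
Tension yield (gross): A_g = 134×6 = 804 mm². φR_n = 0.90 × 300 × 804 = 217.1 kN.
Governing: min(366.5, 324.0, 217.1) = 217.1 kN → gross-section yield.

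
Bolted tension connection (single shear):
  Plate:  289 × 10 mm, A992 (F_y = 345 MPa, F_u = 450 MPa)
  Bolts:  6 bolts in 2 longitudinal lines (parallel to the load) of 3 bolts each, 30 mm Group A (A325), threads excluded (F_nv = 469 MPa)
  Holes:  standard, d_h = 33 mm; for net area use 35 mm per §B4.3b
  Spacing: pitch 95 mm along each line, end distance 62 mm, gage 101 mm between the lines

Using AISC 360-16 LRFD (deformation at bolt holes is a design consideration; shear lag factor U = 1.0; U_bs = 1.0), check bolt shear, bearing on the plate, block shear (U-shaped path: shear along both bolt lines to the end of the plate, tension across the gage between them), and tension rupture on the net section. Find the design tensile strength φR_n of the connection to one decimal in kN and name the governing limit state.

739.1 kN (net-section rupture governs)

Bolt shear: A_b = π(30)²/4 = 706.86 mm². φR_n = 0.75 × 469 × 706.86 × 6 × 1 = 1491.8 kN.
Bearing (10 mm plate, F_u = 450 MPa): end bolts L_c = 62 − 33/2 = 45.5, R_n = min(1.2×45.5×10×450, 2.4×30×10×450) = 245.7 kN/bolt; interior L_c = 95 − 33 = 62, R_n = 324 kN/bolt. φR_n = 0.75 × (2×245.7 + 4×324) = 1340.6 kN.
Block shear: shear path 2×[62+2×95] = 2×252 mm, A_gv = 5040, A_nv = 2×(252 − 2.5×35)×10 = 3290 mm²; tension across gage: (101 − 1×35)×10 = 660 mm². R_n = min(0.6×450×3290, 0.6×345×5040) + 1.0×450×660 = min(888.3, 1043.3) + 297 = 1185.3 kN. φR_n = 0.75 × 1185.3 = 889.0 kN.
Tension rupture (net): A_n = (289 − 2×35)×10 = 2190 mm² (U = 1.0, A_e = A_n). φR_n = 0.75 × 450 × 2190 = 739.1 kN.
Governing: min(1491.8, 1340.6, 889.0, 739.1) = 739.1 kN → net-section rupture.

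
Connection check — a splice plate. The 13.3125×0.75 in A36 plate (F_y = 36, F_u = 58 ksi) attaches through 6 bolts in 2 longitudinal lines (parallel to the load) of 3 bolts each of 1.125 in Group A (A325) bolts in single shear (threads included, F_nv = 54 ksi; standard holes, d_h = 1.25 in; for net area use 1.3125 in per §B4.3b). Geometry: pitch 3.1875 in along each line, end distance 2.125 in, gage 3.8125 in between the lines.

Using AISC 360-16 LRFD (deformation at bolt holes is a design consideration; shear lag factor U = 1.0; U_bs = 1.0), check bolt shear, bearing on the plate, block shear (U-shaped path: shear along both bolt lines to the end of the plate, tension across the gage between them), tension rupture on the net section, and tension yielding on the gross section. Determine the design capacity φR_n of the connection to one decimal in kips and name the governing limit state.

241.5 kips (bolt shear governs)

Bolt shear: A_b = π(1.125)²/4 = 0.99402 in². φR_n = 0.75 × 54 × 0.99402 × 6 × 1 = 241.5 kips.
Bearing (0.75 in plate, F_u = 58 ksi): end bolts L_c = 2.125 − 1.25/2 = 1.5, R_n = min(1.2×1.5×0.75×58, 2.4×1.125×0.75×58) = 78.3 kips/bolt; interior L_c = 3.1875 − 1.25 = 1.9375, R_n = 101.14 kips/bolt. φR_n = 0.75 × (2×78.3 + 4×101.14) = 420.9 kips.
Block shear: shear path 2×[2.125+2×3.1875] = 2×8.5 in, A_gv = 12.75, A_nv = 2×(8.5 − 2.5×1.3125)×0.75 = 7.8281 in²; tension across gage: (3.8125 − 1×1.3125)×0.75 = 1.875 in². R_n = min(0.6×58×7.8281, 0.6×36×12.75) + 1.0×58×1.875 = min(272.42, 275.4) + 108.75 = 381.17 kips. φR_n = 0.75 × 381.17 = 285.9 kips.
Tension rupture (net): A_n = (13.3125 − 2×1.3125)×0.75 = 8.0156 in² (U = 1.0, A_e = A_n). φR_n = 0.75 × 58 × 8.0156 = 348.7 kips.
Tension yield (gross): A_g = 13.3125×0.75 = 9.9844 in². φR_n = 0.90 × 36 × 9.9844 = 323.5 kips.
Governing: min(241.5, 420.9, 285.9, 348.7, 323.5) = 241.5 kips → bolt shear.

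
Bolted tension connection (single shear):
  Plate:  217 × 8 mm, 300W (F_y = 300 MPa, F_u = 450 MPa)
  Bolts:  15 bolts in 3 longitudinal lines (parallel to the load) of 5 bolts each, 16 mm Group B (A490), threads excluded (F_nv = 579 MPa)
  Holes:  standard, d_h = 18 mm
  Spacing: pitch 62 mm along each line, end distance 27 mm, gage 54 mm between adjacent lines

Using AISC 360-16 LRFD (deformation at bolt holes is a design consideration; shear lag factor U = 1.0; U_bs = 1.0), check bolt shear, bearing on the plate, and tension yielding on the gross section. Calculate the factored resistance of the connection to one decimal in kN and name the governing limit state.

Bolt shear: A_b = π(16)²/4 = 201.06 mm². φR_n = 0.75 × 579 × 201.06 × 15 × 1 = 1309.7 kN.
Bearing (8 mm plate, F_u = 450 MPa): end bolts L_c = 27 − 18/2 = 18, R_n = min(1.2×18×8×450, 2.4×16×8×450) = 77.76 kN/bolt; interior L_c = 62 − 18 = 44, R_n = 138.24 kN/bolt. φR_n = 0.75 × (3×77.76 + 12×138.24) = 1419.1 kN.
Tension yield (gross): A_g = 217×8 = 1736 mm². φR_n = 0.90 × 300 × 1736 = 468.7 kN.
Governing: min(1309.7, 1419.1, 468.7) = 468.7 kN → gross-section yield.

468.7 kN (gross-section yield governs)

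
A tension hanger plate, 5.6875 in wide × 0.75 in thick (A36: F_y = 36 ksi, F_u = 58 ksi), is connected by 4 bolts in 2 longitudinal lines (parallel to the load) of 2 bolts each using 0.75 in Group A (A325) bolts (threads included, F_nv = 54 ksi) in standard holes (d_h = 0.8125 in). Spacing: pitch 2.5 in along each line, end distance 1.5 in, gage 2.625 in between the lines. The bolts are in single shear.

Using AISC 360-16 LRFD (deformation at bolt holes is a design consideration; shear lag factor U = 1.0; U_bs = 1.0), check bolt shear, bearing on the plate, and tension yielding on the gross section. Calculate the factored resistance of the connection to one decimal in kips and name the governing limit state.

Bolt shear: A_b = π(0.75)²/4 = 0.44179 in². φR_n = 0.75 × 54 × 0.44179 × 4 × 1 = 71.6 kips.
Bearing (0.75 in plate, F_u = 58 ksi): end bolts L_c = 1.5 − 0.8125/2 = 1.09375, R_n = min(1.2×1.09375×0.75×58, 2.4×0.75×0.75×58) = 57.094 kips/bolt; interior L_c = 2.5 − 0.8125 = 1.6875, R_n = 78.3 kips/bolt. φR_n = 0.75 × (2×57.094 + 2×78.3) = 203.1 kips.
Tension yield (gross): A_g = 5.6875×0.75 = 4.2656 in². φR_n = 0.90 × 36 × 4.2656 = 138.2 kips.
Governing: min(71.6, 203.1, 138.2) = 71.6 kips → bolt shear.

71.6 kips (bolt shear governs)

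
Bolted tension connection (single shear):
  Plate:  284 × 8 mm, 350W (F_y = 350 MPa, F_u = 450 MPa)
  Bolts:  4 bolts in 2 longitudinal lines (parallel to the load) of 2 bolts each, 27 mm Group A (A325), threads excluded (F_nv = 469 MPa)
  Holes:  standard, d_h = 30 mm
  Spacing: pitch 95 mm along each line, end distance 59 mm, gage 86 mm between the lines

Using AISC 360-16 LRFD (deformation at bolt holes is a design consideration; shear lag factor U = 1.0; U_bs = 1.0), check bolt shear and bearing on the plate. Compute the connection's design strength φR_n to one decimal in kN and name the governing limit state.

635.0 kN (bearing governs)

Bolt shear: A_b = π(27)²/4 = 572.56 mm². φR_n = 0.75 × 469 × 572.56 × 4 × 1 = 805.6 kN.
Bearing (8 mm plate, F_u = 450 MPa): end bolts L_c = 59 − 30/2 = 44, R_n = min(1.2×44×8×450, 2.4×27×8×450) = 190.08 kN/bolt; interior L_c = 95 − 30 = 65, R_n = 233.28 kN/bolt. φR_n = 0.75 × (2×190.08 + 2×233.28) = 635.0 kN.
Governing: min(805.6, 635.0) = 635.0 kN → bearing.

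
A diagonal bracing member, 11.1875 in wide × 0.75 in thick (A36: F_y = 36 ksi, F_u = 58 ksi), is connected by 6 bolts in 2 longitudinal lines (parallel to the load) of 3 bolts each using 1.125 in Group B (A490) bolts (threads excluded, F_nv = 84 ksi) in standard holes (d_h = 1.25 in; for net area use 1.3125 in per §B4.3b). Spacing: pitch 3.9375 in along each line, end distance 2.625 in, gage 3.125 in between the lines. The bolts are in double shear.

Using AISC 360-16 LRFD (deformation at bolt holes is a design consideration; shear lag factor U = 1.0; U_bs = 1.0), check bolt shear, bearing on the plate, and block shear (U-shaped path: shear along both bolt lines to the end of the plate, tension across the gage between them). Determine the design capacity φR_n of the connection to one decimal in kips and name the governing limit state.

Bolt shear: A_b = π(1.125)²/4 = 0.99402 in². φR_n = 0.75 × 84 × 0.99402 × 6 × 2 = 751.5 kips.
Bearing (0.75 in plate, F_u = 58 ksi): end bolts L_c = 2.625 − 1.25/2 = 2, R_n = min(1.2×2×0.75×58, 2.4×1.125×0.75×58) = 104.4 kips/bolt; interior L_c = 3.9375 − 1.25 = 2.6875, R_n = 117.45 kips/bolt. φR_n = 0.75 × (2×104.4 + 4×117.45) = 509.0 kips.
Block shear: shear path 2×[2.625+2×3.9375] = 2×10.5 in, A_gv = 15.75, A_nv = 2×(10.5 − 2.5×1.3125)×0.75 = 10.828 in²; tension across gage: (3.125 − 1×1.3125)×0.75 = 1.3594 in². R_n = min(0.6×58×10.828, 0.6×36×15.75) + 1.0×58×1.3594 = min(376.81, 340.2) + 78.845 = 419.05 kips. φR_n = 0.75 × 419.05 = 314.3 kips.
Governing: min(751.5, 509.0, 314.3) = 314.3 kips → block shear.

314.3 kips (block shear governs)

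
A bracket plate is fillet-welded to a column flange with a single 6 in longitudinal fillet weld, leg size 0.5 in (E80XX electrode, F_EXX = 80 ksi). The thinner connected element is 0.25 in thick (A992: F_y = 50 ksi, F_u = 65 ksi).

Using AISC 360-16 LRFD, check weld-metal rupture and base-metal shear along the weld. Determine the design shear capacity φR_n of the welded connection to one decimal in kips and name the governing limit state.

Weld metal: throat = 0.707×0.5 = 0.3535 in, L = 6 in. φR_n = 0.75 × 0.6 × 80 × 0.3535 × 6 = 76.4 kips.
Base metal shear (0.25 in plate): yield φR_n = 1.0×0.6×50×0.25×6 = 45.0 kips; rupture φR_n = 0.75×0.6×65×0.25×6 = 43.9 kips; take 43.9 kips (rupture).
Governing: min(76.4, 43.9) = 43.9 kips → base-metal shear.

43.9 kips (base-metal shear governs)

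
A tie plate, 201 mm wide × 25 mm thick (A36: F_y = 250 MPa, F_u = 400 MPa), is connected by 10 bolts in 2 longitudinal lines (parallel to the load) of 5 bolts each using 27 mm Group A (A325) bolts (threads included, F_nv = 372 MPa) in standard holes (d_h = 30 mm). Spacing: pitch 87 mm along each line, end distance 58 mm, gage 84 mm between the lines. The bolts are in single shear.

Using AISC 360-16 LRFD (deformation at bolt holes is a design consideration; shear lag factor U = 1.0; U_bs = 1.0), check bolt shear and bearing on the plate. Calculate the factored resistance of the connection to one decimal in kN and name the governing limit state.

Bolt shear: A_b = π(27)²/4 = 572.56 mm². φR_n = 0.75 × 372 × 572.56 × 10 × 1 = 1597.4 kN.
Bearing (25 mm plate, F_u = 400 MPa): end bolts L_c = 58 − 30/2 = 43, R_n = min(1.2×43×25×400, 2.4×27×25×400) = 516 kN/bolt; interior L_c = 87 − 30 = 57, R_n = 648 kN/bolt. φR_n = 0.75 × (2×516 + 8×648) = 4662.0 kN.
Governing: min(1597.4, 4662.0) = 1597.4 kN → bolt shear.

1597.4 kN (bolt shear governs)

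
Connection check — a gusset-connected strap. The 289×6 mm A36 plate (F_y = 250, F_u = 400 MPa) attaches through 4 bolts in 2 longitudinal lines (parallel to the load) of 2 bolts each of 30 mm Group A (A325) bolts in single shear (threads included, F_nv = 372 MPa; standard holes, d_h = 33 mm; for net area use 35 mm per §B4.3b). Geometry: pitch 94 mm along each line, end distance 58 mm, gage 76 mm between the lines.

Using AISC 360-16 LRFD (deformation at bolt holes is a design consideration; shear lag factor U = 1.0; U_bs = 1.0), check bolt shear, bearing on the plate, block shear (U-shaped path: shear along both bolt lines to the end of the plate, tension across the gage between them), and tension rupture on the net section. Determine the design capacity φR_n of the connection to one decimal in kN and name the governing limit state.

Bolt shear: A_b = π(30)²/4 = 706.86 mm². φR_n = 0.75 × 372 × 706.86 × 4 × 1 = 788.9 kN.
Bearing (6 mm plate, F_u = 400 MPa): end bolts L_c = 58 − 33/2 = 41.5, R_n = min(1.2×41.5×6×400, 2.4×30×6×400) = 119.52 kN/bolt; interior L_c = 94 − 33 = 61, R_n = 172.8 kN/bolt. φR_n = 0.75 × (2×119.52 + 2×172.8) = 438.5 kN.
Block shear: shear path 2×[58+1×94] = 2×152 mm, A_gv = 1824, A_nv = 2×(152 − 1.5×35)×6 = 1194 mm²; tension across gage: (76 − 1×35)×6 = 246 mm². R_n = min(0.6×400×1194, 0.6×250×1824) + 1.0×400×246 = min(286.56, 273.6) + 98.4 = 372 kN. φR_n = 0.75 × 372 = 279.0 kN.
Tension rupture (net): A_n = (289 − 2×35)×6 = 1314 mm² (U = 1.0, A_e = A_n). φR_n = 0.75 × 400 × 1314 = 394.2 kN.
Governing: min(788.9, 438.5, 279.0, 394.2) = 279.0 kN → block shear.

279.0 kN (block shear governs)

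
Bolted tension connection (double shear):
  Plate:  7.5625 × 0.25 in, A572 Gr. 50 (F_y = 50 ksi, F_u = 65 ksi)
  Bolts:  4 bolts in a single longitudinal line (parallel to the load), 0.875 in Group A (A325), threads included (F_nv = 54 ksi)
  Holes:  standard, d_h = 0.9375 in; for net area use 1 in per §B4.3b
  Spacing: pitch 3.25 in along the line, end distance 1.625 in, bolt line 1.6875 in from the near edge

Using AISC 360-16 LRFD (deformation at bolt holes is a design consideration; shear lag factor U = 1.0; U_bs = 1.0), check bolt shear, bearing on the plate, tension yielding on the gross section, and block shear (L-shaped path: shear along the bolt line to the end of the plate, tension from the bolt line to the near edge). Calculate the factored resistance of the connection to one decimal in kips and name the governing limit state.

72.1 kips (block shear governs)

Bolt shear: A_b = π(0.875)²/4 = 0.60132 in². φR_n = 0.75 × 54 × 0.60132 × 4 × 2 = 194.8 kips.
Bearing (0.25 in plate, F_u = 65 ksi): end bolts L_c = 1.625 − 0.9375/2 = 1.15625, R_n = min(1.2×1.15625×0.25×65, 2.4×0.875×0.25×65) = 22.547 kips/bolt; interior L_c = 3.25 − 0.9375 = 2.3125, R_n = 34.125 kips/bolt. φR_n = 0.75 × (1×22.547 + 3×34.125) = 93.7 kips.
Tension yield (gross): A_g = 7.5625×0.25 = 1.8906 in². φR_n = 0.90 × 50 × 1.8906 = 85.1 kips.
Block shear: shear path 1×[1.625+3×3.25] = 1×11.375 in, A_gv = 2.8438, A_nv = 1×(11.375 − 3.5×1)×0.25 = 1.9688 in²; tension to near edge: (1.6875 − 0.5×1)×0.25 = 0.29688 in². R_n = min(0.6×65×1.9688, 0.6×50×2.8438) + 1.0×65×0.29688 = min(76.783, 85.314) + 19.297 = 96.08 kips. φR_n = 0.75 × 96.08 = 72.1 kips.
Governing: min(194.8, 93.7, 85.1, 72.1) = 72.1 kips → block shear.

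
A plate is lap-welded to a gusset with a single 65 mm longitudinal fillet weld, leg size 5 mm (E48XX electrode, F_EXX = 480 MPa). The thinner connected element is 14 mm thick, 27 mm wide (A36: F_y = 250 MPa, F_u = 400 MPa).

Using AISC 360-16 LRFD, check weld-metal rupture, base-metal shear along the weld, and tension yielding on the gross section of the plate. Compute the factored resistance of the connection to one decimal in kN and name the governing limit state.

Weld metal: throat = 0.707×5 = 3.535 mm, L = 65 mm. φR_n = 0.75 × 0.6 × 480 × 3.535 × 65 = 49.6 kN.
Base metal shear (14 mm plate): yield φR_n = 1.0×0.6×250×14×65 = 136.5 kN; rupture φR_n = 0.75×0.6×400×14×65 = 163.8 kN; take 136.5 kN (yield).
Tension yield (gross): A_g = 27×14 = 378 mm². φR_n = 0.90 × 250 × 378 = 85.1 kN.
Governing: min(49.6, 136.5, 85.1) = 49.6 kN → weld metal.

49.6 kN (weld metal governs)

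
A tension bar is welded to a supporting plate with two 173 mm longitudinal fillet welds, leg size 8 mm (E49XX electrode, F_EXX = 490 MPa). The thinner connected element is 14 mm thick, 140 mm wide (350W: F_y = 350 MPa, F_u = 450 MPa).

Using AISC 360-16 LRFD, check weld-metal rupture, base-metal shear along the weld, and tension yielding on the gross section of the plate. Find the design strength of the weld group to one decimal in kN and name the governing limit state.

431.5 kN (weld metal governs)

Weld metal: throat = 0.707×8 = 5.656 mm, L = 2×173 = 346 mm. φR_n = 0.75 × 0.6 × 490 × 5.656 × 346 = 431.5 kN.
Base metal shear (14 mm plate): yield φR_n = 1.0×0.6×350×14×346 = 1017.2 kN; rupture φR_n = 0.75×0.6×450×14×346 = 980.9 kN; take 980.9 kN (rupture).
Tension yield (gross): A_g = 140×14 = 1960 mm². φR_n = 0.90 × 350 × 1960 = 617.4 kN.
Governing: min(431.5, 980.9, 617.4) = 431.5 kN → weld metal.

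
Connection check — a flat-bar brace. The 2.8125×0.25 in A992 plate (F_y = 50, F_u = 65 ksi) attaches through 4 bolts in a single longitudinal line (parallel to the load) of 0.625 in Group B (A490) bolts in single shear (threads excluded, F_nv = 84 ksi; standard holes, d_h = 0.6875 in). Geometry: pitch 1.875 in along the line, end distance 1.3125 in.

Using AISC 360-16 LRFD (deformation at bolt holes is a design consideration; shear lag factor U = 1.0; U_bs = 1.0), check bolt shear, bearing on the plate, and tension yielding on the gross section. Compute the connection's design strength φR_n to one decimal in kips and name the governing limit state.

Bolt shear: A_b = π(0.625)²/4 = 0.3068 in². φR_n = 0.75 × 84 × 0.3068 × 4 × 1 = 77.3 kips.
Bearing (0.25 in plate, F_u = 65 ksi): end bolts L_c = 1.3125 − 0.6875/2 = 0.96875, R_n = min(1.2×0.96875×0.25×65, 2.4×0.625×0.25×65) = 18.891 kips/bolt; interior L_c = 1.875 − 0.6875 = 1.1875, R_n = 23.156 kips/bolt. φR_n = 0.75 × (1×18.891 + 3×23.156) = 66.3 kips.
Tension yield (gross): A_g = 2.8125×0.25 = 0.70313 in². φR_n = 0.90 × 50 × 0.70313 = 31.6 kips.
Governing: min(77.3, 66.3, 31.6) = 31.6 kips → gross-section yield.

31.6 kips (gross-section yield governs)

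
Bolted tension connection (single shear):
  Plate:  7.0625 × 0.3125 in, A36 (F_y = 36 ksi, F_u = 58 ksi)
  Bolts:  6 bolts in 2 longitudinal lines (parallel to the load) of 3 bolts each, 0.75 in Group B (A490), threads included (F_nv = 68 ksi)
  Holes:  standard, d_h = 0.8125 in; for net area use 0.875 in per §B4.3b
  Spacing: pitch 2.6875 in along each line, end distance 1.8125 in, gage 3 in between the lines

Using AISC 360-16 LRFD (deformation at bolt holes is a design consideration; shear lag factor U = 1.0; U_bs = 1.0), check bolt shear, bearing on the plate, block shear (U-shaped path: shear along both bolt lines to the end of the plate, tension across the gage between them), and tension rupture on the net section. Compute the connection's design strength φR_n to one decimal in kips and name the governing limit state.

Bolt shear: A_b = π(0.75)²/4 = 0.44179 in². φR_n = 0.75 × 68 × 0.44179 × 6 × 1 = 135.2 kips.
Bearing (0.3125 in plate, F_u = 58 ksi): end bolts L_c = 1.8125 − 0.8125/2 = 1.40625, R_n = min(1.2×1.40625×0.3125×58, 2.4×0.75×0.3125×58) = 30.586 kips/bolt; interior L_c = 2.6875 − 0.8125 = 1.875, R_n = 32.625 kips/bolt. φR_n = 0.75 × (2×30.586 + 4×32.625) = 143.8 kips.
Block shear: shear path 2×[1.8125+2×2.6875] = 2×7.1875 in, A_gv = 4.4922, A_nv = 2×(7.1875 − 2.5×0.875)×0.3125 = 3.125 in²; tension across gage: (3 − 1×0.875)×0.3125 = 0.66406 in². R_n = min(0.6×58×3.125, 0.6×36×4.4922) + 1.0×58×0.66406 = min(108.75, 97.032) + 38.515 = 135.55 kips. φR_n = 0.75 × 135.55 = 101.7 kips.
Tension rupture (net): A_n = (7.0625 − 2×0.875)×0.3125 = 1.6602 in² (U = 1.0, A_e = A_n). φR_n = 0.75 × 58 × 1.6602 = 72.2 kips.
Governing: min(135.2, 143.8, 101.7, 72.2) = 72.2 kips → net-section rupture.

72.2 kips (net-section rupture governs)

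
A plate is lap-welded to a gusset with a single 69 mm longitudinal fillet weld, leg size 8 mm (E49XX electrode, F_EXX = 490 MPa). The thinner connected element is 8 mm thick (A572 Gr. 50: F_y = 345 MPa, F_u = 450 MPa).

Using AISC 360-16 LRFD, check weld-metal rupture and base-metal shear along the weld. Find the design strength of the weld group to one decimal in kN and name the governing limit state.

86.1 kN (weld metal governs)

Weld metal: throat = 0.707×8 = 5.656 mm, L = 69 mm. φR_n = 0.75 × 0.6 × 490 × 5.656 × 69 = 86.1 kN.
Base metal shear (8 mm plate): yield φR_n = 1.0×0.6×345×8×69 = 114.3 kN; rupture φR_n = 0.75×0.6×450×8×69 = 111.8 kN; take 111.8 kN (rupture).
Governing: min(86.1, 111.8) = 86.1 kN → weld metal.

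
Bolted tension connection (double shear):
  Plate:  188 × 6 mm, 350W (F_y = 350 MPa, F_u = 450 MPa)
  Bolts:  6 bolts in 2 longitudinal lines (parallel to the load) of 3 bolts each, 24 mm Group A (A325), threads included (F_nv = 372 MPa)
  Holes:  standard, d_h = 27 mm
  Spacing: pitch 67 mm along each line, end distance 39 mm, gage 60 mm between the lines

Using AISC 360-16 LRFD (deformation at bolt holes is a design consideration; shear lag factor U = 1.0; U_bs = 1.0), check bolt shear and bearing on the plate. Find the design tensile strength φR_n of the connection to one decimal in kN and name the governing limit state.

Bolt shear: A_b = π(24)²/4 = 452.39 mm². φR_n = 0.75 × 372 × 452.39 × 6 × 2 = 1514.6 kN.
Bearing (6 mm plate, F_u = 450 MPa): end bolts L_c = 39 − 27/2 = 25.5, R_n = min(1.2×25.5×6×450, 2.4×24×6×450) = 82.62 kN/bolt; interior L_c = 67 − 27 = 40, R_n = 129.6 kN/bolt. φR_n = 0.75 × (2×82.62 + 4×129.6) = 512.7 kN.
Governing: min(1514.6, 512.7) = 512.7 kN → bearing.

512.7 kN (bearing governs)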